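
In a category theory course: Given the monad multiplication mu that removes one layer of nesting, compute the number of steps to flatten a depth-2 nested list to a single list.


Each application of mu: T^2 -> T removes one layer of nesting.
Starting at depth 2 (i.e., T^2(X)), we need to reach T(X).
Number of mu applications = 2 - 1 = 1

1


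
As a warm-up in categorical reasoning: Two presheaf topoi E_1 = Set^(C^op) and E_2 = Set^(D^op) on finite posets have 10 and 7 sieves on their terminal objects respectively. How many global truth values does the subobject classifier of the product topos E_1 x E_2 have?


In a product of presheaf topoi E_1 x E_2, the subobject classifier
is Omega = Omega_1 x Omega_2 (componentwise), so
|Omega(top)| = |Omega_1(top_1)| * |Omega_2(top_2)|.
= 10 * 7 = 70.

70


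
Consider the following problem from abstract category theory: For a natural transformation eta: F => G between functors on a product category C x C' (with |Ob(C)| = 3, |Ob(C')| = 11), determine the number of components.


A natural transformation eta: F => G assigns one component morphism per
object of the domain category.
The domain is the product category C x C', so
|Ob(C x C')| = |Ob(C)| * |Ob(C')| = 3 * 11 = 33.
Therefore eta has 33 component morphisms.

33


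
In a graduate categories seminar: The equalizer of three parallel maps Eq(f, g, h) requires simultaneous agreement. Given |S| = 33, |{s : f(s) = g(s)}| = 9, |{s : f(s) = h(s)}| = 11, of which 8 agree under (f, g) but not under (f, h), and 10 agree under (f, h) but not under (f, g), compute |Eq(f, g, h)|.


Eq(f, g, h) is the triple-agreement set: points in S where all three
maps take the same value. Using inclusion-exclusion on the pairwise data:
Pair (f, g) agrees on 9 points; pair (f, h) on 11 points.
Points agreeing under (f, g) but not (f, h) = 8; under (f, h) but not (f, g) = 10.
Triple-agreement = agreement-in-(f, g) minus points that agree under (f, g) but not (f, h):
|Eq(f, g, h)| = 9 - 8 = 1
(cross-check via (f, h): 11 - 10 = 1.)

1


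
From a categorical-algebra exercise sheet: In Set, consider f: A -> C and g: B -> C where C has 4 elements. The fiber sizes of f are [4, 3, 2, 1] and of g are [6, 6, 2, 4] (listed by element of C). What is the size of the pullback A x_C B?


The pullback A x_C B consists of pairs (a, b) with f(a) = g(b).
For each element c in C, the fiber product has |f^-1(c)| * |g^-1(c)| elements.
Summing over C: 4 * 6 + 3 * 6 + 2 * 2 + 1 * 4
= 24 + 18 + 4 + 4 = 50

50


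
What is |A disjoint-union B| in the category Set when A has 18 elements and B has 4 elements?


In Set, the coproduct A + B is the disjoint union.
|A + B| = |A| + |B| = 18 + 4 = 22

22


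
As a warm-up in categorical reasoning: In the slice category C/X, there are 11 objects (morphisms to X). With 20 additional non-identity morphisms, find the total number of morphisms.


In the slice category C/X, objects are morphisms to X.
Identity morphisms: 11 (one per object of C/X).
Non-identity morphisms: 20.
Total = 11 + 20 = 31

31


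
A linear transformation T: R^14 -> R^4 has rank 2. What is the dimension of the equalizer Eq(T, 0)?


The equalizer of f and the zero map is ker(f).
By the rank-nullity theorem: dim(ker(f)) = dim(domain) - rank(f).
dim(ker(f)) = 14 - 2 = 12

12


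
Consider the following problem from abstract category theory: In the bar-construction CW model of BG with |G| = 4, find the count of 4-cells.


In the bar-construction CW model of BG, the n-cells are indexed by
n-tuples [g_1|...|g_n] of non-identity elements of G (degenerate
simplices with some g_i = e do not contribute cells), so there are
(|G| - 1)^n n-cells.
For dim = 4 with |G| = 4:
cells = (4 - 1)^4 = 3^4 = 81

81


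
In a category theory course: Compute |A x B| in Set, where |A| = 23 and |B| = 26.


In Set, the product A x B is the Cartesian product.
By the universal property, |A x B| = |A| * |B|.
|A x B| = 23 * 26 = 598

598


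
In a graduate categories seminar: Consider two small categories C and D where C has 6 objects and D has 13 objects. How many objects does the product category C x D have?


The product category C x D has objects that are pairs (c, d).
Number of pairs = |Ob(C)| * |Ob(D)| = 6 * 13 = 78

78


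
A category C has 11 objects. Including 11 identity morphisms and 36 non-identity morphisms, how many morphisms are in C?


Each object has an identity morphism, giving 11 identities.
Adding the 36 non-identity morphisms:
Total = 11 + 36 = 47

47


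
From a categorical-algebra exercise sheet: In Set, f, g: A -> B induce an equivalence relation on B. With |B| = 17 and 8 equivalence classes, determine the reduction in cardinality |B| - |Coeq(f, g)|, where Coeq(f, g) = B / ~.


The coequalizer Coeq(f, g) = B / ~ has one element per equivalence class.
|B| = 17, |Coeq(f, g)| = 8.
|B| - |Coeq(f, g)| = 17 - 8 = 9.

9


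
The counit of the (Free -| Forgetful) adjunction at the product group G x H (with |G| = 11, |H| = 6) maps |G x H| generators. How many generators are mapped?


The counit epsilon_K: F(U(K)) -> K of the Free-Forgetful adjunction
maps |K| generators of F(U(K)) into K. For K = G x H (the product group),
|G x H| = |G| * |H|.
Total generators mapped = 11 * 6 = 66.

66


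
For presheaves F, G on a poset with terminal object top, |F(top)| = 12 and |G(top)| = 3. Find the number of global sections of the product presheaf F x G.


Global sections of a presheaf on a poset with terminal top satisfy
Gamma(H) ~ H(top). Presheaves admit pointwise products, so
(F x G)(top) = F(top) x G(top) (Cartesian product).
|Gamma(F x G)| = |F(top)| * |G(top)| = 12 * 3 = 36.

36


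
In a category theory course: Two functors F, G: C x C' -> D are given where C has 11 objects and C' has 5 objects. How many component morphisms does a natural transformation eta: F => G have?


A natural transformation eta: F => G assigns one component morphism per
object of the domain category.
The domain is the product category C x C', so
|Ob(C x C')| = |Ob(C)| * |Ob(C')| = 11 * 5 = 55.
Therefore eta has 55 component morphisms.

55


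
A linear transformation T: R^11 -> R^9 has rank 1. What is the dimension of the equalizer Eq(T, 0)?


The equalizer of f and the zero map is ker(f).
By the rank-nullity theorem: dim(ker(f)) = dim(domain) - rank(f).
dim(ker(f)) = 11 - 1 = 10

10


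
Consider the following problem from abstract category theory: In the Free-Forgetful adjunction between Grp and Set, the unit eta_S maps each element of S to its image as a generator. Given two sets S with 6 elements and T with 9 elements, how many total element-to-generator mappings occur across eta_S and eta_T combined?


The unit eta_X: X -> U(F(X)) of the Free-Forgetful adjunction
maps each element of X to a generator of F(X). For X = S + T (disjoint
union in Set), |S + T| = |S| + |T|.
Total mappings = 6 + 9 = 15.

15


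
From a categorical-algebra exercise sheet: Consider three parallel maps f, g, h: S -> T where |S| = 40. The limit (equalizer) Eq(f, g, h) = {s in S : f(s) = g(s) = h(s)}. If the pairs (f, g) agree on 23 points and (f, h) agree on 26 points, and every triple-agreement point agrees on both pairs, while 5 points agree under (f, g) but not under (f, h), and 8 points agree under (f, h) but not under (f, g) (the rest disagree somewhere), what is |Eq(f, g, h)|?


Eq(f, g, h) is the triple-agreement set: points in S where all three
maps take the same value. Using inclusion-exclusion on the pairwise data:
Pair (f, g) agrees on 23 points; pair (f, h) on 26 points.
Points agreeing under (f, g) but not (f, h) = 5; under (f, h) but not (f, g) = 8.
Triple-agreement = agreement-in-(f, g) minus points that agree under (f, g) but not (f, h):
|Eq(f, g, h)| = 23 - 5 = 18
(cross-check via (f, h): 26 - 8 = 18.)

18


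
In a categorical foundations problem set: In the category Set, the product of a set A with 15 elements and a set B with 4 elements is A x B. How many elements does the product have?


In Set, the product A x B is the Cartesian product.
By the universal property, |A x B| = |A| * |B|.
|A x B| = 15 * 4 = 60

60


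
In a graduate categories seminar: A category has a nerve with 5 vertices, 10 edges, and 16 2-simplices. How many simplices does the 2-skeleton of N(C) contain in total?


The 2-skeleton of the nerve N(C) consists of simplices in dimensions 0, 1, 2:
  |N(C)_0| = 5 (objects)
  |N(C)_1| = 10 (morphisms)
  |N(C)_2| = 16 (composable pairs)
Total = 5 + 10 + 16 = 31

31


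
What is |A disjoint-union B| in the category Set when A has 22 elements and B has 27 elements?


In Set, the coproduct A + B is the disjoint union.
|A + B| = |A| + |B| = 22 + 27 = 49

49


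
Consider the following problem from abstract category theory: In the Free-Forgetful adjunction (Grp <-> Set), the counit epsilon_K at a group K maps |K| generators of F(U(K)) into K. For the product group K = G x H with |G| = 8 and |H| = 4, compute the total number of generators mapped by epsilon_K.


The counit epsilon_K: F(U(K)) -> K of the Free-Forgetful adjunction
maps |K| generators of F(U(K)) into K. For K = G x H (the product group),
|G x H| = |G| * |H|.
Total generators mapped = 8 * 4 = 32.

32


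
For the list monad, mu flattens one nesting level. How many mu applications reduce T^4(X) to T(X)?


Each application of mu: T^2 -> T removes one layer of nesting.
Starting at depth 4 (i.e., T^4(X)), we need to reach T(X).
Number of mu applications = 4 - 1 = 3

3


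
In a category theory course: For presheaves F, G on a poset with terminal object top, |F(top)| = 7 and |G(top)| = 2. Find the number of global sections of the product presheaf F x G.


Global sections of a presheaf on a poset with terminal top satisfy
Gamma(H) ~ H(top). Presheaves admit pointwise products, so
(F x G)(top) = F(top) x G(top) (Cartesian product).
|Gamma(F x G)| = |F(top)| * |G(top)| = 7 * 2 = 14.

14


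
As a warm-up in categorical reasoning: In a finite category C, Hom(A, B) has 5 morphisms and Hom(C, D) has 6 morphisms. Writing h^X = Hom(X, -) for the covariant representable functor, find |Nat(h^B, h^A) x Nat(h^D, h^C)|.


By the Yoneda lemma, Nat(h^B, h^A) is isomorphic to Hom(A, B),
so |Nat(h^B, h^A)| = |Hom(A, B)| and |Nat(h^D, h^C)| = |Hom(C, D)|.
|Hom(A, B)| = 5, |Hom(C, D)| = 6.
|Nat(h^B, h^A) x Nat(h^D, h^C)| = 5 * 6 = 30

30


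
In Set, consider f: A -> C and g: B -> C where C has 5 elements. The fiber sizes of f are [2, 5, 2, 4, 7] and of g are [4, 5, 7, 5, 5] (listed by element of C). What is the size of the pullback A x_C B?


The pullback A x_C B consists of pairs (a, b) with f(a) = g(b).
For each element c in C, the fiber product has |f^-1(c)| * |g^-1(c)| elements.
Summing over C: 2 * 4 + 5 * 5 + 2 * 7 + 4 * 5 + 7 * 5
= 8 + 25 + 14 + 20 + 35 = 102

102


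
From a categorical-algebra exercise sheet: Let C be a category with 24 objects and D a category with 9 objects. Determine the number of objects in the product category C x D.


The product category C x D has objects that are pairs (c, d).
Number of pairs = |Ob(C)| * |Ob(D)| = 24 * 9 = 216

216


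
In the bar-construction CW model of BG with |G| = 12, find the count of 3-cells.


In the bar-construction CW model of BG, the n-cells are indexed by
n-tuples [g_1|...|g_n] of non-identity elements of G (degenerate
simplices with some g_i = e do not contribute cells), so there are
(|G| - 1)^n n-cells.
For dim = 3 with |G| = 12:
cells = (12 - 1)^3 = 11^3 = 1331

1331


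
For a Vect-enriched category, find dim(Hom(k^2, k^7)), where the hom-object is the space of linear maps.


In Vect-enriched categories, Hom(k^n, k^m) is the space of m x n matrices.
dim(Hom(k^2, k^7)) = 7 * 2 = 14

14


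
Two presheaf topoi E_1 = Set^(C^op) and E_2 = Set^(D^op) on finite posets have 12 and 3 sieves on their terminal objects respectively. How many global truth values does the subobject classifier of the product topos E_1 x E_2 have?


In a product of presheaf topoi E_1 x E_2, the subobject classifier
is Omega = Omega_1 x Omega_2 (componentwise), so
|Omega(top)| = |Omega_1(top_1)| * |Omega_2(top_2)|.
= 12 * 3 = 36.

36


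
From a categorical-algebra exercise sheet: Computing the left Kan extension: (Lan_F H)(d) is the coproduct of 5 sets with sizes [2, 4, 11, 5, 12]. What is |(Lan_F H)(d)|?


Pointwise, the left Kan extension (Lan_F H)(d) is the colimit, indexed
by the comma category (F downarrow d), of H composed with the
projection (F downarrow d) -> C. Here that colimit is given
as a coproduct (disjoint union) of sets, so its cardinality is the
sum of the sizes of the summands.
Coproduct of sets with sizes: 2 + 4 + 11 + 5 + 12
= 34

34


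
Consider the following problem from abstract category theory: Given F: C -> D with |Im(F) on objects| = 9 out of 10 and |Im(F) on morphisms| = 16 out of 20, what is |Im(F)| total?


The image of F consists of distinct objects and distinct morphisms.
|Im(F)| on objects = 9
|Im(F)| on morphisms = 16
Total image cardinality = 9 + 16 = 25

25


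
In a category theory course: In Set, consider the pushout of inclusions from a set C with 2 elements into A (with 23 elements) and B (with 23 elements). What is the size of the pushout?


The pushout A +_C B identifies the images of C in A and B.
|A +_C B| = |A| + |B| - |C| (for injections).
= 23 + 23 - 2 = 44

44


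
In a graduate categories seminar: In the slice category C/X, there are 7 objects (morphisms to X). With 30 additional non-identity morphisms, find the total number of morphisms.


In the slice category C/X, objects are morphisms to X.
Identity morphisms: 7 (one per object of C/X).
Non-identity morphisms: 30.
Total = 7 + 30 = 37

37


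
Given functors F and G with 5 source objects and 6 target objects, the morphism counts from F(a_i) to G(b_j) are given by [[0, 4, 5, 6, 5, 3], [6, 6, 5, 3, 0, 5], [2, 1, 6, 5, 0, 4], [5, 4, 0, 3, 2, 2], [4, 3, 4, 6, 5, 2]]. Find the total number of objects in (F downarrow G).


Objects of (F downarrow G) are triples (a, b, h: F(a)->G(b)).
The count equals the sum of all entries in the hom-matrix.
sum(row 0) = 23
sum(row 1) = 25
sum(row 2) = 18
sum(row 3) = 16
sum(row 4) = 24
Grand total = 106

106


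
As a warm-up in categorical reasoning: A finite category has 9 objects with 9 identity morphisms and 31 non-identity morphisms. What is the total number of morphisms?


Each object has an identity morphism, giving 9 identities.
Adding the 31 non-identity morphisms:
Total = 9 + 31 = 40

40


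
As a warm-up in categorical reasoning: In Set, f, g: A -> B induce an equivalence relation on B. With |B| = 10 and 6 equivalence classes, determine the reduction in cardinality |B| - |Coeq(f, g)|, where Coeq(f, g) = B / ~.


The coequalizer Coeq(f, g) = B / ~ has one element per equivalence class.
|B| = 10, |Coeq(f, g)| = 6.
|B| - |Coeq(f, g)| = 10 - 6 = 4.

4


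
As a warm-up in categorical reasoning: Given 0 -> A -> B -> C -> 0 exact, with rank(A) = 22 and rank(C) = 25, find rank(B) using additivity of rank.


For a short exact sequence 0 -> A -> B -> C -> 0,
rank is additive: rank(B) = rank(A) + rank(C).
rank(B) = 22 + 25 = 47

47


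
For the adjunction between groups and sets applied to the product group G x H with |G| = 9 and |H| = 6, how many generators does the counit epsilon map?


The counit epsilon_K: F(U(K)) -> K of the Free-Forgetful adjunction
maps |K| generators of F(U(K)) into K. For K = G x H (the product group),
|G x H| = |G| * |H|.
Total generators mapped = 9 * 6 = 54.

54


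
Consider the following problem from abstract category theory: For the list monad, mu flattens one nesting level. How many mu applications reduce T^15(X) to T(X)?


Each application of mu: T^2 -> T removes one layer of nesting.
Starting at depth 15 (i.e., T^15(X)), we need to reach T(X).
Number of mu applications = 15 - 1 = 14

14


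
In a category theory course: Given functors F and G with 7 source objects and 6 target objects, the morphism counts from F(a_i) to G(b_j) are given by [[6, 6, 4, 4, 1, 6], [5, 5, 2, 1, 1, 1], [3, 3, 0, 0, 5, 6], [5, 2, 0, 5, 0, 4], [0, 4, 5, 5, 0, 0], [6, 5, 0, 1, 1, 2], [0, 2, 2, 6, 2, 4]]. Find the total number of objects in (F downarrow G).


Objects of (F downarrow G) are triples (a, b, h: F(a)->G(b)).
The count equals the sum of all entries in the hom-matrix.
sum(row 0) = 27
sum(row 1) = 15
sum(row 2) = 17
sum(row 3) = 16
sum(row 4) = 14
sum(row 5) = 15
sum(row 6) = 16
Grand total = 120

120


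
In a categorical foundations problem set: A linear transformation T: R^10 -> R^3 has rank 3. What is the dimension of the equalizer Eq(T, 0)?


The equalizer of f and the zero map is ker(f).
By the rank-nullity theorem: dim(ker(f)) = dim(domain) - rank(f).
dim(ker(f)) = 10 - 3 = 7

7


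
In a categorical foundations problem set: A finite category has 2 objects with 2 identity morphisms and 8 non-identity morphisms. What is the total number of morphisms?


Each object has an identity morphism, giving 2 identities.
Adding the 8 non-identity morphisms:
Total = 2 + 8 = 10

10


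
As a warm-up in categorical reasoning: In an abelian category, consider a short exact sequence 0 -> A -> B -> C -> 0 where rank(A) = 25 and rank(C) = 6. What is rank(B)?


For a short exact sequence 0 -> A -> B -> C -> 0,
rank is additive: rank(B) = rank(A) + rank(C).
rank(B) = 25 + 6 = 31

31


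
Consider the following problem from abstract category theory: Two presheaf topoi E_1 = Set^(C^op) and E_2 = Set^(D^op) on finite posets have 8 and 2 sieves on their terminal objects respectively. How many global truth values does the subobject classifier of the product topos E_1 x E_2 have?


In a product of presheaf topoi E_1 x E_2, the subobject classifier
is Omega = Omega_1 x Omega_2 (componentwise), so
|Omega(top)| = |Omega_1(top_1)| * |Omega_2(top_2)|.
= 8 * 2 = 16.

16


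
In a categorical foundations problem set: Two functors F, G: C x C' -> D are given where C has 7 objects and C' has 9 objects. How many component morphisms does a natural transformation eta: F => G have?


A natural transformation eta: F => G assigns one component morphism per
object of the domain category.
The domain is the product category C x C', so
|Ob(C x C')| = |Ob(C)| * |Ob(C')| = 7 * 9 = 63.
Therefore eta has 63 component morphisms.

63


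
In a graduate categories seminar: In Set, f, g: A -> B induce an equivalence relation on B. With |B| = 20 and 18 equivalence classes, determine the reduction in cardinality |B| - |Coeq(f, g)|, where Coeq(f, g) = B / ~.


The coequalizer Coeq(f, g) = B / ~ has one element per equivalence class.
|B| = 20, |Coeq(f, g)| = 18.
|B| - |Coeq(f, g)| = 20 - 18 = 2.

2


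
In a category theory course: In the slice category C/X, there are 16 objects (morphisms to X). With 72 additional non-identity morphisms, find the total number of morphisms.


In the slice category C/X, objects are morphisms to X.
Identity morphisms: 16 (one per object of C/X).
Non-identity morphisms: 72.
Total = 16 + 72 = 88

88


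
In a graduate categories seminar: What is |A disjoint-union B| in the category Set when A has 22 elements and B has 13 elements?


In Set, the coproduct A + B is the disjoint union.
|A + B| = |A| + |B| = 22 + 13 = 35

35


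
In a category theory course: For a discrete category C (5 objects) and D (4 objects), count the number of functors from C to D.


A functor from a discrete category C to D is determined by
where each object maps. Each of the 5 objects of C can map
to any of the 4 objects of D independently.
Number of functors = 4^5 = 1024

1024


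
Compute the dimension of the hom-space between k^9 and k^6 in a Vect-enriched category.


In Vect-enriched categories, Hom(k^n, k^m) is the space of m x n matrices.
dim(Hom(k^9, k^6)) = 6 * 9 = 54

54


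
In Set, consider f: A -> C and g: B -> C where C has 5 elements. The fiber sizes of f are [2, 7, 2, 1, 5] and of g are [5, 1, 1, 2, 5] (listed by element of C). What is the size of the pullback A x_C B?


The pullback A x_C B consists of pairs (a, b) with f(a) = g(b).
For each element c in C, the fiber product has |f^-1(c)| * |g^-1(c)| elements.
Summing over C: 2 * 5 + 7 * 1 + 2 * 1 + 1 * 2 + 5 * 5
= 10 + 7 + 2 + 2 + 25 = 46

46


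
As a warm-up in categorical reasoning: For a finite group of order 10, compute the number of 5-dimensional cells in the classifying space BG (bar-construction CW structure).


In the bar-construction CW model of BG, the n-cells are indexed by
n-tuples [g_1|...|g_n] of non-identity elements of G (degenerate
simplices with some g_i = e do not contribute cells), so there are
(|G| - 1)^n n-cells.
For dim = 5 with |G| = 10:
cells = (10 - 1)^5 = 9^5 = 59049

59049


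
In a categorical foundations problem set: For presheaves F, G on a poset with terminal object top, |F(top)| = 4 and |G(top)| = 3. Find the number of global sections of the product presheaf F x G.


Global sections of a presheaf on a poset with terminal top satisfy
Gamma(H) ~ H(top). Presheaves admit pointwise products, so
(F x G)(top) = F(top) x G(top) (Cartesian product).
|Gamma(F x G)| = |F(top)| * |G(top)| = 4 * 3 = 12.

12


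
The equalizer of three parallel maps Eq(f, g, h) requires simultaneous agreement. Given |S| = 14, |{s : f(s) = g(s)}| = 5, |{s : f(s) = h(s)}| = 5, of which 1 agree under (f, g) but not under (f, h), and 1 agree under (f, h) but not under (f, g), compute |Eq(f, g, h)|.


Eq(f, g, h) is the triple-agreement set: points in S where all three
maps take the same value. Using inclusion-exclusion on the pairwise data:
Pair (f, g) agrees on 5 points; pair (f, h) on 5 points.
Points agreeing under (f, g) but not (f, h) = 1; under (f, h) but not (f, g) = 1.
Triple-agreement = agreement-in-(f, g) minus points that agree under (f, g) but not (f, h):
|Eq(f, g, h)| = 5 - 1 = 4
(cross-check via (f, h): 5 - 1 = 4.)

4


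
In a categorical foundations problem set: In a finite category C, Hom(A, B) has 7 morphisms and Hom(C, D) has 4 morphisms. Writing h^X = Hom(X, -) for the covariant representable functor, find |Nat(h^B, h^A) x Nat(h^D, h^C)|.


By the Yoneda lemma, Nat(h^B, h^A) is isomorphic to Hom(A, B),
so |Nat(h^B, h^A)| = |Hom(A, B)| and |Nat(h^D, h^C)| = |Hom(C, D)|.
|Hom(A, B)| = 7, |Hom(C, D)| = 4.
|Nat(h^B, h^A) x Nat(h^D, h^C)| = 7 * 4 = 28

28


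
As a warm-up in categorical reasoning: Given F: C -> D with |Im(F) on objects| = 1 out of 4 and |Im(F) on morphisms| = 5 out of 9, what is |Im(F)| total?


The image of F consists of distinct objects and distinct morphisms.
|Im(F)| on objects = 1
|Im(F)| on morphisms = 5
Total image cardinality = 1 + 5 = 6

6


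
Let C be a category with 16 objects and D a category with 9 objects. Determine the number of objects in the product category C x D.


The product category C x D has objects that are pairs (c, d).
Number of pairs = |Ob(C)| * |Ob(D)| = 16 * 9 = 144

144


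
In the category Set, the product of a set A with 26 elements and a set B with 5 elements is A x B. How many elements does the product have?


In Set, the product A x B is the Cartesian product.
By the universal property, |A x B| = |A| * |B|.
|A x B| = 26 * 5 = 130

130


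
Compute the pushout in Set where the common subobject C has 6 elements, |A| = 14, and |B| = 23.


The pushout A +_C B identifies the images of C in A and B.
|A +_C B| = |A| + |B| - |C| (for injections).
= 14 + 23 - 6 = 31

31


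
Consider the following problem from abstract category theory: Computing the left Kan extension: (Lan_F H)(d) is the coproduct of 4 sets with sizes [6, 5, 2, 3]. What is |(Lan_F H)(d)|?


Pointwise, the left Kan extension (Lan_F H)(d) is the colimit, indexed
by the comma category (F downarrow d), of H composed with the
projection (F downarrow d) -> C. Here that colimit is given
as a coproduct (disjoint union) of sets, so its cardinality is the
sum of the sizes of the summands.
Coproduct of sets with sizes: 6 + 5 + 2 + 3
= 16

16


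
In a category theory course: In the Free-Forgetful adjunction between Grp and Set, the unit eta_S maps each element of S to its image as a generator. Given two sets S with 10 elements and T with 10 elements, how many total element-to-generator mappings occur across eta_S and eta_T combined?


The unit eta_X: X -> U(F(X)) of the Free-Forgetful adjunction
maps each element of X to a generator of F(X). For X = S + T (disjoint
union in Set), |S + T| = |S| + |T|.
Total mappings = 10 + 10 = 20.

20


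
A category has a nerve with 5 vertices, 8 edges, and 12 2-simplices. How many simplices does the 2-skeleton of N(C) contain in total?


The 2-skeleton of the nerve N(C) consists of simplices in dimensions 0, 1, 2:
  |N(C)_0| = 5 (objects)
  |N(C)_1| = 8 (morphisms)
  |N(C)_2| = 12 (composable pairs)
Total = 5 + 8 + 12 = 25

25


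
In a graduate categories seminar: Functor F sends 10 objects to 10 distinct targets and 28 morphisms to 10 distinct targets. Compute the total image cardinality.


The image of F consists of distinct objects and distinct morphisms.
|Im(F)| on objects = 10
|Im(F)| on morphisms = 10
Total image cardinality = 10 + 10 = 20

20


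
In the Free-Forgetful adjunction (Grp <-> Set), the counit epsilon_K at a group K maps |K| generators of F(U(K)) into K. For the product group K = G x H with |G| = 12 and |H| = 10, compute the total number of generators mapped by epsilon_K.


The counit epsilon_K: F(U(K)) -> K of the Free-Forgetful adjunction
maps |K| generators of F(U(K)) into K. For K = G x H (the product group),
|G x H| = |G| * |H|.
Total generators mapped = 12 * 10 = 120.

120


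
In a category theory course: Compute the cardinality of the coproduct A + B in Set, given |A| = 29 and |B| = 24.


In Set, the coproduct A + B is the disjoint union.
|A + B| = |A| + |B| = 29 + 24 = 53

53


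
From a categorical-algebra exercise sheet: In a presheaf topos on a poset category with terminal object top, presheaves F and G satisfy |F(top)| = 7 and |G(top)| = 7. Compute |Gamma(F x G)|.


Global sections of a presheaf on a poset with terminal top satisfy
Gamma(H) ~ H(top). Presheaves admit pointwise products, so
(F x G)(top) = F(top) x G(top) (Cartesian product).
|Gamma(F x G)| = |F(top)| * |G(top)| = 7 * 7 = 49.

49


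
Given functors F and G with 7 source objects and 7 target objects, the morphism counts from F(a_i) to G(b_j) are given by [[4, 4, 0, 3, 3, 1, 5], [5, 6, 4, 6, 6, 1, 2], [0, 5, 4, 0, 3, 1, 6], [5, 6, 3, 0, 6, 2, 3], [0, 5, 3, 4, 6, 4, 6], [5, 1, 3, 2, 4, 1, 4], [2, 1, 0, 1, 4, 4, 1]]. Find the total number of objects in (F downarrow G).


Objects of (F downarrow G) are triples (a, b, h: F(a)->G(b)).
The count equals the sum of all entries in the hom-matrix.
sum(row 0) = 20
sum(row 1) = 30
sum(row 2) = 19
sum(row 3) = 25
sum(row 4) = 28
sum(row 5) = 20
sum(row 6) = 13
Grand total = 155

155


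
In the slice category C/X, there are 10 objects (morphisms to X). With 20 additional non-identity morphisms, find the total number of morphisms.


In the slice category C/X, objects are morphisms to X.
Identity morphisms: 10 (one per object of C/X).
Non-identity morphisms: 20.
Total = 10 + 20 = 30

30


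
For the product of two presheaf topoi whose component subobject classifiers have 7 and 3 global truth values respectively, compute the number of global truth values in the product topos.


In a product of presheaf topoi E_1 x E_2, the subobject classifier
is Omega = Omega_1 x Omega_2 (componentwise), so
|Omega(top)| = |Omega_1(top_1)| * |Omega_2(top_2)|.
= 7 * 3 = 21.

21


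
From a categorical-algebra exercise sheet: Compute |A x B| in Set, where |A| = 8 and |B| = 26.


In Set, the product A x B is the Cartesian product.
By the universal property, |A x B| = |A| * |B|.
|A x B| = 8 * 26 = 208

208


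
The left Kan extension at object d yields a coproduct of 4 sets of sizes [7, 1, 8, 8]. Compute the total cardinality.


Pointwise, the left Kan extension (Lan_F H)(d) is the colimit, indexed
by the comma category (F downarrow d), of H composed with the
projection (F downarrow d) -> C. Here that colimit is given
as a coproduct (disjoint union) of sets, so its cardinality is the
sum of the sizes of the summands.
Coproduct of sets with sizes: 7 + 1 + 8 + 8
= 24

24


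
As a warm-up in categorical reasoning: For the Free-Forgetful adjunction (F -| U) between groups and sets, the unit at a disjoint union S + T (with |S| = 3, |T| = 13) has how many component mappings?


The unit eta_X: X -> U(F(X)) of the Free-Forgetful adjunction
maps each element of X to a generator of F(X). For X = S + T (disjoint
union in Set), |S + T| = |S| + |T|.
Total mappings = 3 + 13 = 16.

16


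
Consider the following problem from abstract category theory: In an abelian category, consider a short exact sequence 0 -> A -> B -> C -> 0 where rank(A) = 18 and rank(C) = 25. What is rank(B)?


For a short exact sequence 0 -> A -> B -> C -> 0,
rank is additive: rank(B) = rank(A) + rank(C).
rank(B) = 18 + 25 = 43

43


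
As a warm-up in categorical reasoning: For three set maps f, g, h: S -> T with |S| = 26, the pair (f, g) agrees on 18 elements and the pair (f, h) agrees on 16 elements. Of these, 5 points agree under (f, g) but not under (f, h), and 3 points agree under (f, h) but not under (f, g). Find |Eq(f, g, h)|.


Eq(f, g, h) is the triple-agreement set: points in S where all three
maps take the same value. Using inclusion-exclusion on the pairwise data:
Pair (f, g) agrees on 18 points; pair (f, h) on 16 points.
Points agreeing under (f, g) but not (f, h) = 5; under (f, h) but not (f, g) = 3.
Triple-agreement = agreement-in-(f, g) minus points that agree under (f, g) but not (f, h):
|Eq(f, g, h)| = 18 - 5 = 13
(cross-check via (f, h): 16 - 3 = 13.)

13


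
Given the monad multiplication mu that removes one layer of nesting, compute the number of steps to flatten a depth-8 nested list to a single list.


Each application of mu: T^2 -> T removes one layer of nesting.
Starting at depth 8 (i.e., T^8(X)), we need to reach T(X).
Number of mu applications = 8 - 1 = 7

7


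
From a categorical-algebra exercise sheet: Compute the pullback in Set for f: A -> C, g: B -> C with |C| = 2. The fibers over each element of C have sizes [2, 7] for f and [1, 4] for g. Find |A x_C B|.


The pullback A x_C B consists of pairs (a, b) with f(a) = g(b).
For each element c in C, the fiber product has |f^-1(c)| * |g^-1(c)| elements.
Summing over C: 2 * 1 + 7 * 4
= 2 + 28 = 30

30


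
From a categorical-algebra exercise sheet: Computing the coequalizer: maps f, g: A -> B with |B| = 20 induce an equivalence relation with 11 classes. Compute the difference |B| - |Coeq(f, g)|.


The coequalizer Coeq(f, g) = B / ~ has one element per equivalence class.
|B| = 20, |Coeq(f, g)| = 11.
|B| - |Coeq(f, g)| = 20 - 11 = 9.

9


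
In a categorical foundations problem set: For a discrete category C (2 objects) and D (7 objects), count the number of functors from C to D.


A functor from a discrete category C to D is determined by
where each object maps. Each of the 2 objects of C can map
to any of the 7 objects of D independently.
Number of functors = 7^2 = 49

49


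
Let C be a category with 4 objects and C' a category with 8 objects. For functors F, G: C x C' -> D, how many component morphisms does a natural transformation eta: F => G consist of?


A natural transformation eta: F => G assigns one component morphism per
object of the domain category.
The domain is the product category C x C', so
|Ob(C x C')| = |Ob(C)| * |Ob(C')| = 4 * 8 = 32.
Therefore eta has 32 component morphisms.

32


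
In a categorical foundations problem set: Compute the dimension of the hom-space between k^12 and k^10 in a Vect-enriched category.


In Vect-enriched categories, Hom(k^n, k^m) is the space of m x n matrices.
dim(Hom(k^12, k^10)) = 10 * 12 = 120

120


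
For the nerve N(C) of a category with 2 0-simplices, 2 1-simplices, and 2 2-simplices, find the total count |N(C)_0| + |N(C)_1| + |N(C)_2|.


The 2-skeleton of the nerve N(C) consists of simplices in dimensions 0, 1, 2:
  |N(C)_0| = 2 (objects)
  |N(C)_1| = 2 (morphisms)
  |N(C)_2| = 2 (composable pairs)
Total = 2 + 2 + 2 = 6

6


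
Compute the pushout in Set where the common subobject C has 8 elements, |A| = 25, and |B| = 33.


The pushout A +_C B identifies the images of C in A and B.
|A +_C B| = |A| + |B| - |C| (for injections).
= 25 + 33 - 8 = 50

50


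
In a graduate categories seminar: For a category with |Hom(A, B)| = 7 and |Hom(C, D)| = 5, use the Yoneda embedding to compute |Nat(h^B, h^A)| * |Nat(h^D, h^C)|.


By the Yoneda lemma, Nat(h^B, h^A) is isomorphic to Hom(A, B),
so |Nat(h^B, h^A)| = |Hom(A, B)| and |Nat(h^D, h^C)| = |Hom(C, D)|.
|Hom(A, B)| = 7, |Hom(C, D)| = 5.
|Nat(h^B, h^A) x Nat(h^D, h^C)| = 7 * 5 = 35

35


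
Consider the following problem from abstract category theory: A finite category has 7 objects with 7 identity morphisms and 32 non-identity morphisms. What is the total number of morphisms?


Each object has an identity morphism, giving 7 identities.
Adding the 32 non-identity morphisms:
Total = 7 + 32 = 39

39


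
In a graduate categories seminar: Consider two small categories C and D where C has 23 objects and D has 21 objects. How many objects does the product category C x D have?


The product category C x D has objects that are pairs (c, d).
Number of pairs = |Ob(C)| * |Ob(D)| = 23 * 21 = 483

483


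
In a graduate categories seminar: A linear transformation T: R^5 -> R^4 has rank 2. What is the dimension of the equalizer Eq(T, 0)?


The equalizer of f and the zero map is ker(f).
By the rank-nullity theorem: dim(ker(f)) = dim(domain) - rank(f).
dim(ker(f)) = 5 - 2 = 3

3


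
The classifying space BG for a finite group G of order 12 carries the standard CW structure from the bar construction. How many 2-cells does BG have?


In the bar-construction CW model of BG, the n-cells are indexed by
n-tuples [g_1|...|g_n] of non-identity elements of G (degenerate
simplices with some g_i = e do not contribute cells), so there are
(|G| - 1)^n n-cells.
For dim = 2 with |G| = 12:
cells = (12 - 1)^2 = 11^2 = 121

121


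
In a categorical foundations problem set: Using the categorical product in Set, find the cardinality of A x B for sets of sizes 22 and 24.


In Set, the product A x B is the Cartesian product.
By the universal property, |A x B| = |A| * |B|.
|A x B| = 22 * 24 = 528

528


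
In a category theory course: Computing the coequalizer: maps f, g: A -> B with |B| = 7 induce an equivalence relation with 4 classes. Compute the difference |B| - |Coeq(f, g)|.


The coequalizer Coeq(f, g) = B / ~ has one element per equivalence class.
|B| = 7, |Coeq(f, g)| = 4.
|B| - |Coeq(f, g)| = 7 - 4 = 3.

3


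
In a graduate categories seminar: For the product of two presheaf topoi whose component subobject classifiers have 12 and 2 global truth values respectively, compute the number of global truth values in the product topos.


In a product of presheaf topoi E_1 x E_2, the subobject classifier
is Omega = Omega_1 x Omega_2 (componentwise), so
|Omega(top)| = |Omega_1(top_1)| * |Omega_2(top_2)|.
= 12 * 2 = 24.

24


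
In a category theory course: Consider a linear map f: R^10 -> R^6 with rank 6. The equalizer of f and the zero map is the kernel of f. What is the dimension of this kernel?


The equalizer of f and the zero map is ker(f).
By the rank-nullity theorem: dim(ker(f)) = dim(domain) - rank(f).
dim(ker(f)) = 10 - 6 = 4

4


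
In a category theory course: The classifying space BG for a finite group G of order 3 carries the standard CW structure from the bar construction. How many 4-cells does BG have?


In the bar-construction CW model of BG, the n-cells are indexed by
n-tuples [g_1|...|g_n] of non-identity elements of G (degenerate
simplices with some g_i = e do not contribute cells), so there are
(|G| - 1)^n n-cells.
For dim = 4 with |G| = 3:
cells = (3 - 1)^4 = 2^4 = 16

16


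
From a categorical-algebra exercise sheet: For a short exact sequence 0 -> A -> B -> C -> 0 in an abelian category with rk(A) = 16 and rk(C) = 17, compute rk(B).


For a short exact sequence 0 -> A -> B -> C -> 0,
rank is additive: rank(B) = rank(A) + rank(C).
rank(B) = 16 + 17 = 33

33


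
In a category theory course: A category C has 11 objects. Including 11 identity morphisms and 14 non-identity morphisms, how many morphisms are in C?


Each object has an identity morphism, giving 11 identities.
Adding the 14 non-identity morphisms:
Total = 11 + 14 = 25

25


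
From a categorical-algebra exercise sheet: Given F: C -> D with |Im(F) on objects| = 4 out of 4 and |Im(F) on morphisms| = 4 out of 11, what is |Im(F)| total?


The image of F consists of distinct objects and distinct morphisms.
|Im(F)| on objects = 4
|Im(F)| on morphisms = 4
Total image cardinality = 4 + 4 = 8

8


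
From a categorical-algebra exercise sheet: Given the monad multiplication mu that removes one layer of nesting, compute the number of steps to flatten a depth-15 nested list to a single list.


Each application of mu: T^2 -> T removes one layer of nesting.
Starting at depth 15 (i.e., T^15(X)), we need to reach T(X).
Number of mu applications = 15 - 1 = 14

14


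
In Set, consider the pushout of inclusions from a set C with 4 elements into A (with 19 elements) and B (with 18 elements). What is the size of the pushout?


The pushout A +_C B identifies the images of C in A and B.
|A +_C B| = |A| + |B| - |C| (for injections).
= 19 + 18 - 4 = 33

33


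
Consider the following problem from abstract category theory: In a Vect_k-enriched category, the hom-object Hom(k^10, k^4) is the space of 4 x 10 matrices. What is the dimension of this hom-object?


In Vect-enriched categories, Hom(k^n, k^m) is the space of m x n matrices.
dim(Hom(k^10, k^4)) = 4 * 10 = 40

40


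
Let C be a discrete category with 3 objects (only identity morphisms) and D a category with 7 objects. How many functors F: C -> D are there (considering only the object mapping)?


A functor from a discrete category C to D is determined by
where each object maps. Each of the 3 objects of C can map
to any of the 7 objects of D independently.
Number of functors = 7^3 = 343

343


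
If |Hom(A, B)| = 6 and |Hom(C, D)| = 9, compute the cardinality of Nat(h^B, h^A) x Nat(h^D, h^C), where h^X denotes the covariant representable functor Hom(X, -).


By the Yoneda lemma, Nat(h^B, h^A) is isomorphic to Hom(A, B),
so |Nat(h^B, h^A)| = |Hom(A, B)| and |Nat(h^D, h^C)| = |Hom(C, D)|.
|Hom(A, B)| = 6, |Hom(C, D)| = 9.
|Nat(h^B, h^A) x Nat(h^D, h^C)| = 6 * 9 = 54

54


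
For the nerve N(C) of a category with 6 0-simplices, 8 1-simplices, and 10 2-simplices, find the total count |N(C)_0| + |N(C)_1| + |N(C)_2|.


The 2-skeleton of the nerve N(C) consists of simplices in dimensions 0, 1, 2:
  |N(C)_0| = 6 (objects)
  |N(C)_1| = 8 (morphisms)
  |N(C)_2| = 10 (composable pairs)
Total = 6 + 8 + 10 = 24

24


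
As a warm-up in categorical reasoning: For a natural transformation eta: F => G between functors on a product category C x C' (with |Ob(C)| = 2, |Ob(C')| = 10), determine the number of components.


A natural transformation eta: F => G assigns one component morphism per
object of the domain category.
The domain is the product category C x C', so
|Ob(C x C')| = |Ob(C)| * |Ob(C')| = 2 * 10 = 20.
Therefore eta has 20 component morphisms.

20


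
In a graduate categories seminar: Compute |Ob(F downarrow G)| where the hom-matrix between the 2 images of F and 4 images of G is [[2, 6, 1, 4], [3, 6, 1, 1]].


Objects of (F downarrow G) are triples (a, b, h: F(a)->G(b)).
The count equals the sum of all entries in the hom-matrix.
sum(row 0) = 13
sum(row 1) = 11
Grand total = 24

24


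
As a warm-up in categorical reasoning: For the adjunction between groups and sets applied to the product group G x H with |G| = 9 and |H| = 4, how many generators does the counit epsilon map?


The counit epsilon_K: F(U(K)) -> K of the Free-Forgetful adjunction
maps |K| generators of F(U(K)) into K. For K = G x H (the product group),
|G x H| = |G| * |H|.
Total generators mapped = 9 * 4 = 36.

36
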